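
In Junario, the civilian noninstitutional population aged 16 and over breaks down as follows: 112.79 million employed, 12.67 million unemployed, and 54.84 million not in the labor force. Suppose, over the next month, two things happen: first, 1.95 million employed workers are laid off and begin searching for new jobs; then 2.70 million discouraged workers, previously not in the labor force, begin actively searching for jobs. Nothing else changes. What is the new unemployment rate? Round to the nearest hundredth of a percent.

New unemployment rate ≈ 13.51%.

Initially, labor force = 112.79 + 12.67 = 125.46 million, so u = 12.67/125.46 = 10.10%.
After the first change, employed falls and unemployed rises by 1.95; labor force unchanged → E = 110.84, U = 14.62, labor force = 125.46 million.
After the second change, unemployed and labor force both rise by 2.70 → E = 110.84, U = 17.32, labor force = 128.16 million.
New unemployment rate = 17.32 / 128.16 = 13.51%.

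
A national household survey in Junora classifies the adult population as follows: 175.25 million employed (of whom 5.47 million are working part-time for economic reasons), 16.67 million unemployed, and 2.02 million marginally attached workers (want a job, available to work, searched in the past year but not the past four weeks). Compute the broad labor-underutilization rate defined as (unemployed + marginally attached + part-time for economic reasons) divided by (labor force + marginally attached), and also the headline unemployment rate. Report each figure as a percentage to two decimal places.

Broad underutilization rate ≈ 12.46%; headline unemployment rate ≈ 8.69%.

Labor force = 175.25 + 16.67 = 191.92 million.
Numerator = 16.67 + 2.02 + 5.47 = 24.16 million.
Denominator = 191.92 + 2.02 = 193.94 million.
Broad rate = 24.16 / 193.94 = 12.46%.
Headline unemployment rate = 16.67 / 191.92 = 8.69%.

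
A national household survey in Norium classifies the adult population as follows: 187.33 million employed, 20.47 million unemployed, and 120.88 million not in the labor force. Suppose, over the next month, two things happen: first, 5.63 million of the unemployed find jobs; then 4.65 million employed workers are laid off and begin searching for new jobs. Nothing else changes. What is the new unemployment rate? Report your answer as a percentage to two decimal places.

New unemployment rate ≈ 9.38%.

Initially, labor force = 187.33 + 20.47 = 207.80 million, so u = 20.47/207.80 = 9.85%.
After the first change, unemployed falls and employed rises by 5.63; labor force unchanged → E = 192.96, U = 14.84, labor force = 207.80 million.
After the second change, employed falls and unemployed rises by 4.65; labor force unchanged → E = 188.31, U = 19.49, labor force = 207.80 million.
New unemployment rate = 19.49 / 207.80 = 9.38%.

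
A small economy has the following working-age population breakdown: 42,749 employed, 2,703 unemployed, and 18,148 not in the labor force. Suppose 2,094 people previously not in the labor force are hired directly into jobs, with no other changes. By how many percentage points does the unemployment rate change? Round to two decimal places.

The unemployment rate changes by −0.26 percentage points.

Initially, labor force = 42,749 + 2,703 = 45,452, so u = 2,703/45,452 = 5.95%.
After the change, employed and labor force both rise by 2,094; unemployed unchanged → E = 44,843, U = 2,703, labor force = 47,546.
New unemployment rate = 2,703 / 47,546 = 5.69%.
Change = 5.69% − 5.95% = −0.26 percentage points.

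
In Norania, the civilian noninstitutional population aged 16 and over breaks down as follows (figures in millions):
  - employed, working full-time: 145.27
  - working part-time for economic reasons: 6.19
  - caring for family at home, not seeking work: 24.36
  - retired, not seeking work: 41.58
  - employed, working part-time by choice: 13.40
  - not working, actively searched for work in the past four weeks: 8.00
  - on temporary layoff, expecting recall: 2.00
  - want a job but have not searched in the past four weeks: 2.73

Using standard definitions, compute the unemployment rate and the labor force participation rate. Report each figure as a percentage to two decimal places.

Employed = 145.27 + 6.19 + 13.40 = 164.86 million (anyone who worked, including part-time for economic reasons, counts as employed).
Unemployed = 8.00 + 2.00 = 10.00 million (jobless and actively searching, or on temporary layoff).
Labor force = 164.86 + 10.00 = 174.86 million.
Not in labor force = 24.36 + 41.58 + 2.73 = 68.67 million (those not working and not actively searching are outside the labor force — including those who want a job but have given up searching).
Civilian working-age population = 174.86 + 68.67 = 243.53 million.
Unemployment rate = 10.00 / 174.86 = 5.72%.
Labor force participation rate = 174.86 / 243.53 = 71.80%.

Unemployment rate ≈ 5.72%; labor force participation rate ≈ 71.80%.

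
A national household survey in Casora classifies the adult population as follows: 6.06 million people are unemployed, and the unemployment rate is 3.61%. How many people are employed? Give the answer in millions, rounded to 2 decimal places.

Labor force = U / u = 6.06 / 0.0361 ≈ 167.87 million.
Employed = labor force − unemployed = 167.87 − 6.06 = 161.81 million.

About 161.81 million are employed.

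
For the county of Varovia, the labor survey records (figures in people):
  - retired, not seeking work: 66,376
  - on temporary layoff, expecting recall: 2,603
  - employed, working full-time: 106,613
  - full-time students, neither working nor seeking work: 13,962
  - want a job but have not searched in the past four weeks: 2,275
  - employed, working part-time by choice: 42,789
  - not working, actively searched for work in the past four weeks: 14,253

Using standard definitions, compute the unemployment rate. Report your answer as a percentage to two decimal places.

Unemployment rate ≈ 10.14%.

Employed = 106,613 + 42,789 = 149,402.
Unemployed = 2,603 + 14,253 = 16,856 (jobless and actively searching, or on temporary layoff).
Labor force = 149,402 + 16,856 = 166,258.
Unemployment rate = 16,856 / 166,258 = 10.14%.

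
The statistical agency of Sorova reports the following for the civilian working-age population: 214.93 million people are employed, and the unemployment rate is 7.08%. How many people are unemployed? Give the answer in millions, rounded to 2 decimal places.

About 16.38 million are unemployed.

Let U be the number unemployed. The labor force is E + U, and U/(E+U) = 0.0708.
So U = 0.0708 × 214.93 / (1 − 0.0708) = 15.2170 / 0.9292 ≈ 16.38 million.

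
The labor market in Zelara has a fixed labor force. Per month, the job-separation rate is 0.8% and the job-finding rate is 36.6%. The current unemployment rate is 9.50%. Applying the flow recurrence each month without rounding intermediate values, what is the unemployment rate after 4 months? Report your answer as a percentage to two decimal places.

With a fixed labor force, u_{t+1} = u_t + s·(1−u_t) − f·u_t = u_t·(1−s−f) + s.
Here 1−s−f = 0.626 and s = 0.008.
u_1 = 0.095000 × 0.626 + 0.008 = 0.067470.
u_2 = 0.067470 × 0.626 + 0.008 = 0.050236.
u_3 = 0.050236 × 0.626 + 0.008 = 0.039448.
u_4 = 0.039448 × 0.626 + 0.008 = 0.032694.

Unemployment rate after four months ≈ 3.27%.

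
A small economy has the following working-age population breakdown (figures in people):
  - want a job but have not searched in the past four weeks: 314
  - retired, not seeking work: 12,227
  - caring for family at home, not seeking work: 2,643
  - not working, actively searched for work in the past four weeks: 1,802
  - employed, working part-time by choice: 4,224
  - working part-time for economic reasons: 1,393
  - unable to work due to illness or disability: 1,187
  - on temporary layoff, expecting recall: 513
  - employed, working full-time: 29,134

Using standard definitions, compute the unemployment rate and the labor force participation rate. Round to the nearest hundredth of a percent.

Employed = 4,224 + 1,393 + 29,134 = 34,751 (anyone who worked, including part-time for economic reasons, counts as employed).
Unemployed = 1,802 + 513 = 2,315 (jobless and actively searching, or on temporary layoff).
Labor force = 34,751 + 2,315 = 37,066.
Not in labor force = 314 + 12,227 + 2,643 + 1,187 = 16,371 (those not working and not actively searching are outside the labor force — including those who want a job but have given up searching).
Civilian working-age population = 37,066 + 16,371 = 53,437.
Unemployment rate = 2,315 / 37,066 = 6.25%.
Labor force participation rate = 37,066 / 53,437 = 69.36%.

Unemployment rate ≈ 6.25%; labor force participation rate ≈ 69.36%.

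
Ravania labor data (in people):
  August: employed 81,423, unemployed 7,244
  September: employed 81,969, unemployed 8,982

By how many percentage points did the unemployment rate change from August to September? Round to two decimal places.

August: labor force = 81,423 + 7,244 = 88,667; u = 7,244/88,667 = 8.17%.
September: labor force = 81,969 + 8,982 = 90,951; u = 8,982/90,951 = 9.88%.
Change = 9.88% − 8.17% = +1.71 pp.

The unemployment rate changed by +1.71 percentage points.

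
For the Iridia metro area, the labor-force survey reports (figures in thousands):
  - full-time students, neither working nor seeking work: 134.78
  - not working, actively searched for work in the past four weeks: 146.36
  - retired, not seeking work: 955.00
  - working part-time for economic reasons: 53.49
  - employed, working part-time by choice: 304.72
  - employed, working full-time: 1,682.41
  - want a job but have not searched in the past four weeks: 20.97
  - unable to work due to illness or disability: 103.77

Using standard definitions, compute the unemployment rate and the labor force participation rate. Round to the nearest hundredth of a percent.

Employed = 53.49 + 304.72 + 1,682.41 = 2,040.62 thousand (anyone who worked, including part-time for economic reasons, counts as employed).
Unemployed = 146.36 thousand.
Labor force = 2,040.62 + 146.36 = 2,186.98 thousand.
Not in labor force = 134.78 + 955.00 + 20.97 + 103.77 = 1,214.52 thousand (those not working and not actively searching are outside the labor force — including those who want a job but have given up searching).
Civilian working-age population = 2,186.98 + 1,214.52 = 3,401.50 thousand.
Unemployment rate = 146.36 / 2,186.98 = 6.69%.
Labor force participation rate = 2,186.98 / 3,401.50 = 64.29%.

Unemployment rate ≈ 6.69%; labor force participation rate ≈ 64.29%.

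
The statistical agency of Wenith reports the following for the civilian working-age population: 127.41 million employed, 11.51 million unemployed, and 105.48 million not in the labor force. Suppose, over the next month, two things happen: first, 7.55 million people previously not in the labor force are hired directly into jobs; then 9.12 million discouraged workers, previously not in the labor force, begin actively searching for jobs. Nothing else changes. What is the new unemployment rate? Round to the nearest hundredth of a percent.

New unemployment rate ≈ 13.26%.

Initially, labor force = 127.41 + 11.51 = 138.92 million, so u = 11.51/138.92 = 8.29%.
After the first change, employed and labor force both rise by 7.55; unemployed unchanged → E = 134.96, U = 11.51, labor force = 146.47 million.
After the second change, unemployed and labor force both rise by 9.12 → E = 134.96, U = 20.63, labor force = 155.59 million.
New unemployment rate = 20.63 / 155.59 = 13.26%.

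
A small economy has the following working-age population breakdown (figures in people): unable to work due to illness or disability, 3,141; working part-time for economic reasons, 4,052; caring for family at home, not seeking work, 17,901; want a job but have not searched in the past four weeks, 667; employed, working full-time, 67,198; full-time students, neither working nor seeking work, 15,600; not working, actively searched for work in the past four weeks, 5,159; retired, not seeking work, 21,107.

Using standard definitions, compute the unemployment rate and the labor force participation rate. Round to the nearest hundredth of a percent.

Employed = 4,052 + 67,198 = 71,250 (anyone who worked, including part-time for economic reasons, counts as employed).
Unemployed = 5,159.
Labor force = 71,250 + 5,159 = 76,409.
Not in labor force = 3,141 + 17,901 + 667 + 15,600 + 21,107 = 58,416 (those not working and not actively searching are outside the labor force — including those who want a job but have given up searching).
Civilian working-age population = 76,409 + 58,416 = 134,825.
Unemployment rate = 5,159 / 76,409 = 6.75%.
Labor force participation rate = 76,409 / 134,825 = 56.67%.

Unemployment rate ≈ 6.75%; labor force participation rate ≈ 56.67%.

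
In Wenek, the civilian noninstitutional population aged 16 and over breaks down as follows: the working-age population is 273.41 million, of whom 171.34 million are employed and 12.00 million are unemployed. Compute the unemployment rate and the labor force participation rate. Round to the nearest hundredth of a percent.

Labor force = employed + unemployed = 171.34 + 12.00 = 183.34 million.
Unemployment rate = 12.00 / 183.34 = 6.55%.
Labor force participation rate = 183.34 / 273.41 = 67.06%.

Unemployment rate ≈ 6.55%; labor force participation rate ≈ 67.06%.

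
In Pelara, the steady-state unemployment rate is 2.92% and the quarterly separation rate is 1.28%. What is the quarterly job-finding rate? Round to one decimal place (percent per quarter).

From u* = s/(s+f): f = s·(1−u)/u.
f = 1.28 × (1 − 0.0292) / 0.0292 = 1.2426 / 0.0292 ≈ 42.6% per quarter.

Job-finding rate ≈ 42.6% per quarter.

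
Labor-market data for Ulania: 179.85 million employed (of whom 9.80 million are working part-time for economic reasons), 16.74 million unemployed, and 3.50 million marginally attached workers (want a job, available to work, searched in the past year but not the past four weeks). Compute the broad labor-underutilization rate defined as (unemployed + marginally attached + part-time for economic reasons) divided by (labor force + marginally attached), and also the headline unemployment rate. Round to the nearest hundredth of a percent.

Labor force = 179.85 + 16.74 = 196.59 million.
Numerator = 16.74 + 3.50 + 9.80 = 30.04 million.
Denominator = 196.59 + 3.50 = 200.09 million.
Broad rate = 30.04 / 200.09 = 15.01%.
Headline unemployment rate = 16.74 / 196.59 = 8.52%.

Broad underutilization rate ≈ 15.01%; headline unemployment rate ≈ 8.52%.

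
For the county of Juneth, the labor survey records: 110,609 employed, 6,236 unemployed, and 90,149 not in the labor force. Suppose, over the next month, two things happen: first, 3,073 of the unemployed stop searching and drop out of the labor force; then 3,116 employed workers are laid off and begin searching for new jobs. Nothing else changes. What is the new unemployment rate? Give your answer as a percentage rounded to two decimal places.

Initially, labor force = 110,609 + 6,236 = 116,845, so u = 6,236/116,845 = 5.34%.
After the first change, unemployed and labor force both fall by 3,073 → E = 110,609, U = 3,163, labor force = 113,772.
After the second change, employed falls and unemployed rises by 3,116; labor force unchanged → E = 107,493, U = 6,279, labor force = 113,772.
New unemployment rate = 6,279 / 113,772 = 5.52%.

New unemployment rate ≈ 5.52%.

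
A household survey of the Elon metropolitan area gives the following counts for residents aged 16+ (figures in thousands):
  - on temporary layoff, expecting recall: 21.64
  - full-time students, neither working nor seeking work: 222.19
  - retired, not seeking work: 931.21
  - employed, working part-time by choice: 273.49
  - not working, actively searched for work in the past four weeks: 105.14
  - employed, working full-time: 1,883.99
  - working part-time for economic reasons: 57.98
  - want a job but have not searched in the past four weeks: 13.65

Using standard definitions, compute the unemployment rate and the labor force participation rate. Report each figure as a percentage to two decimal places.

Unemployment rate ≈ 5.41%; labor force participation rate ≈ 66.74%.

Employed = 273.49 + 1,883.99 + 57.98 = 2,215.46 thousand (anyone who worked, including part-time for economic reasons, counts as employed).
Unemployed = 21.64 + 105.14 = 126.78 thousand (jobless and actively searching, or on temporary layoff).
Labor force = 2,215.46 + 126.78 = 2,342.24 thousand.
Not in labor force = 222.19 + 931.21 + 13.65 = 1,167.05 thousand (those not working and not actively searching are outside the labor force — including those who want a job but have given up searching).
Civilian working-age population = 2,342.24 + 1,167.05 = 3,509.29 thousand.
Unemployment rate = 126.78 / 2,342.24 = 5.41%.
Labor force participation rate = 2,342.24 / 3,509.29 = 66.74%.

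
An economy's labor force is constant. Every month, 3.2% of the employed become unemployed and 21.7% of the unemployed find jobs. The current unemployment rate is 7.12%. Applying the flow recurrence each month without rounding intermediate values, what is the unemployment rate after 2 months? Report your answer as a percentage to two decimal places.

With a fixed labor force, u_{t+1} = u_t + s·(1−u_t) − f·u_t = u_t·(1−s−f) + s.
Here 1−s−f = 0.751 and s = 0.032.
u_1 = 0.071200 × 0.751 + 0.032 = 0.085471.
u_2 = 0.085471 × 0.751 + 0.032 = 0.096189.

Unemployment rate after two months ≈ 9.62%.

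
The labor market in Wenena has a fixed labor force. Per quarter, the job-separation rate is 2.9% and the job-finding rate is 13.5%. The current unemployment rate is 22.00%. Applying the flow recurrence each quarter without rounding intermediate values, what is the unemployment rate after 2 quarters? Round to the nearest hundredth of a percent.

With a fixed labor force, u_{t+1} = u_t + s·(1−u_t) − f·u_t = u_t·(1−s−f) + s.
Here 1−s−f = 0.836 and s = 0.029.
u_1 = 0.220000 × 0.836 + 0.029 = 0.212920.
u_2 = 0.212920 × 0.836 + 0.029 = 0.207001.

Unemployment rate after two quarters ≈ 20.70%.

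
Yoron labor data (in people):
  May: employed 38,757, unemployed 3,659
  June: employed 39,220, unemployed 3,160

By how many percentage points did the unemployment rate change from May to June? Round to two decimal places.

May: labor force = 38,757 + 3,659 = 42,416; u = 3,659/42,416 = 8.63%.
June: labor force = 39,220 + 3,160 = 42,380; u = 3,160/42,380 = 7.46%.
Change = 7.46% − 8.63% = −1.17 pp.

The unemployment rate changed by −1.17 percentage points.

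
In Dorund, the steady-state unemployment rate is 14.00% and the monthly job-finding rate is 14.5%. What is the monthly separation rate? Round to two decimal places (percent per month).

Separation rate ≈ 2.36% per month.

From u* = s/(s+f): s = u·f/(1−u).
s = 0.1400 × 14.5 / (1 − 0.1400) = 2.0300 / 0.8600 ≈ 2.36% per month.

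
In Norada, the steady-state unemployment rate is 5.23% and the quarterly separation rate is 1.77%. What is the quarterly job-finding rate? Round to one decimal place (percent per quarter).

From u* = s/(s+f): f = s·(1−u)/u.
f = 1.77 × (1 − 0.0523) / 0.0523 = 1.6774 / 0.0523 ≈ 32.1% per quarter.

Job-finding rate ≈ 32.1% per quarter.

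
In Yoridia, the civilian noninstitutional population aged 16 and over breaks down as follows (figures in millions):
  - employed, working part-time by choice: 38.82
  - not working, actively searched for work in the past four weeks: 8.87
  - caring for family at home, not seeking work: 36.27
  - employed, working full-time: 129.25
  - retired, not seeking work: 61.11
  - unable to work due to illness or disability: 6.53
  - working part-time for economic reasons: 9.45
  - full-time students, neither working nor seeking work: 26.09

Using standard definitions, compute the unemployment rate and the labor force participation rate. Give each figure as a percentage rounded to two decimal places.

Unemployment rate ≈ 4.76%; labor force participation rate ≈ 58.91%.

Employed = 38.82 + 129.25 + 9.45 = 177.52 million (anyone who worked, including part-time for economic reasons, counts as employed).
Unemployed = 8.87 million.
Labor force = 177.52 + 8.87 = 186.39 million.
Not in labor force = 36.27 + 61.11 + 6.53 + 26.09 = 130.00 million (those not working and not actively searching are outside the labor force).
Civilian working-age population = 186.39 + 130.00 = 316.39 million.
Unemployment rate = 8.87 / 186.39 = 4.76%.
Labor force participation rate = 186.39 / 316.39 = 58.91%.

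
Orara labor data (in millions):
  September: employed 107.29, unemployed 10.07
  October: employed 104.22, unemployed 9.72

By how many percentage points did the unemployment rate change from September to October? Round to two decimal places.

September: labor force = 107.29 + 10.07 = 117.36; u = 10.07/117.36 = 8.58%.
October: labor force = 104.22 + 9.72 = 113.94; u = 9.72/113.94 = 8.53%.
Change = 8.53% − 8.58% = −0.05 pp.

The unemployment rate changed by −0.05 percentage points.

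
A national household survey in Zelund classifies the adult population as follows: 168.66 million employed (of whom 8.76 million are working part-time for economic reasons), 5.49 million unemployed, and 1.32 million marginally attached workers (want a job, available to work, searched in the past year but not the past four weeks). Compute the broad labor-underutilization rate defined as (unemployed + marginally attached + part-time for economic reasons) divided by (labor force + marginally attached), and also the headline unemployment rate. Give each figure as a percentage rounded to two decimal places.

Labor force = 168.66 + 5.49 = 174.15 million.
Numerator = 5.49 + 1.32 + 8.76 = 15.57 million.
Denominator = 174.15 + 1.32 = 175.47 million.
Broad rate = 15.57 / 175.47 = 8.87%.
Headline unemployment rate = 5.49 / 174.15 = 3.15%.

Broad underutilization rate ≈ 8.87%; headline unemployment rate ≈ 3.15%.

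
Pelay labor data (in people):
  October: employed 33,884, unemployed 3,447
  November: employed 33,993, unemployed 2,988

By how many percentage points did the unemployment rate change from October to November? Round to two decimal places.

The unemployment rate changed by −1.15 percentage points.

October: labor force = 33,884 + 3,447 = 37,331; u = 3,447/37,331 = 9.23%.
November: labor force = 33,993 + 2,988 = 36,981; u = 2,988/36,981 = 8.08%.
Change = 8.08% − 9.23% = −1.15 pp.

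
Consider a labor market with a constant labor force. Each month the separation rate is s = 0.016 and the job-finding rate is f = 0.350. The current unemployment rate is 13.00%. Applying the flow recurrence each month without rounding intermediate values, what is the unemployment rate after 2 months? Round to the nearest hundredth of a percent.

Unemployment rate after two months ≈ 7.84%.

With a fixed labor force, u_{t+1} = u_t + s·(1−u_t) − f·u_t = u_t·(1−s−f) + s.
Here 1−s−f = 0.634 and s = 0.016.
u_1 = 0.130000 × 0.634 + 0.016 = 0.098420.
u_2 = 0.098420 × 0.634 + 0.016 = 0.078398.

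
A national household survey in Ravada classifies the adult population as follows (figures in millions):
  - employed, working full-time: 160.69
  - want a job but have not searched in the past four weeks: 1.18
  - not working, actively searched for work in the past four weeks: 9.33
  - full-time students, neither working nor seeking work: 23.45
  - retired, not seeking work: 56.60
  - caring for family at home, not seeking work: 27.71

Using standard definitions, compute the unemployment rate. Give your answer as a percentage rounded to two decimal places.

Employed = 160.69 million.
Unemployed = 9.33 million.
Labor force = 160.69 + 9.33 = 170.02 million.
Unemployment rate = 9.33 / 170.02 = 5.49%.

Unemployment rate ≈ 5.49%.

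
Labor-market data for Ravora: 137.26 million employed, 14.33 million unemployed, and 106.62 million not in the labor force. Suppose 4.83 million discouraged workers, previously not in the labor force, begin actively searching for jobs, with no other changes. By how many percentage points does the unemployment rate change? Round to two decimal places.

The unemployment rate changes by +2.80 percentage points.

Initially, labor force = 137.26 + 14.33 = 151.59 million, so u = 14.33/151.59 = 9.45%.
After the change, unemployed and labor force both rise by 4.83 → E = 137.26, U = 19.16, labor force = 156.42 million.
New unemployment rate = 19.16 / 156.42 = 12.25%.
Change = 12.25% − 9.45% = +2.80 percentage points.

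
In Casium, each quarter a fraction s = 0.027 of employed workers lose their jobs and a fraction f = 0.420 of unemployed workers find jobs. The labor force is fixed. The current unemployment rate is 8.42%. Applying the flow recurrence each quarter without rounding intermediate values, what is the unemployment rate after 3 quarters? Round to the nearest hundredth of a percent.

Unemployment rate after three quarters ≈ 6.44%.

With a fixed labor force, u_{t+1} = u_t + s·(1−u_t) − f·u_t = u_t·(1−s−f) + s.
Here 1−s−f = 0.553 and s = 0.027.
u_1 = 0.084200 × 0.553 + 0.027 = 0.073563.
u_2 = 0.073563 × 0.553 + 0.027 = 0.067680.
u_3 = 0.067680 × 0.553 + 0.027 = 0.064427.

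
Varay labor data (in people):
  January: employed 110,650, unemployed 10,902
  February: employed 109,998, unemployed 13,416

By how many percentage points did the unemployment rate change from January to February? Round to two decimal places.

January: labor force = 110,650 + 10,902 = 121,552; u = 10,902/121,552 = 8.97%.
February: labor force = 109,998 + 13,416 = 123,414; u = 13,416/123,414 = 10.87%.
Change = 10.87% − 8.97% = +1.90 pp.

The unemployment rate changed by +1.90 percentage points.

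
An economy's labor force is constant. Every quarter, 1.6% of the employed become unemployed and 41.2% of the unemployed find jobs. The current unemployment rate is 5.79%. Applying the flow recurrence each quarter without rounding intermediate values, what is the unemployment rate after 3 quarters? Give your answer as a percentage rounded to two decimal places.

Unemployment rate after three quarters ≈ 4.12%.

With a fixed labor force, u_{t+1} = u_t + s·(1−u_t) − f·u_t = u_t·(1−s−f) + s.
Here 1−s−f = 0.572 and s = 0.016.
u_1 = 0.057900 × 0.572 + 0.016 = 0.049119.
u_2 = 0.049119 × 0.572 + 0.016 = 0.044096.
u_3 = 0.044096 × 0.572 + 0.016 = 0.041223.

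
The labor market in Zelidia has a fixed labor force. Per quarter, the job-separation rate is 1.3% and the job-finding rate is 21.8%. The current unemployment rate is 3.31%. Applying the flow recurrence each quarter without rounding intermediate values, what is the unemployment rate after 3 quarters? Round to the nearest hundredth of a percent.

With a fixed labor force, u_{t+1} = u_t + s·(1−u_t) − f·u_t = u_t·(1−s−f) + s.
Here 1−s−f = 0.769 and s = 0.013.
u_1 = 0.033100 × 0.769 + 0.013 = 0.038454.
u_2 = 0.038454 × 0.769 + 0.013 = 0.042571.
u_3 = 0.042571 × 0.769 + 0.013 = 0.045737.

Unemployment rate after three quarters ≈ 4.57%.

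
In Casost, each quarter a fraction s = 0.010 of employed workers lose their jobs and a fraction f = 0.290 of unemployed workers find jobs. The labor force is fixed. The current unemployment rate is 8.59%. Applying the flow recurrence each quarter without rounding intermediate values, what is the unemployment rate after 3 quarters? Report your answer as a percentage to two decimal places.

Unemployment rate after three quarters ≈ 5.14%.

With a fixed labor force, u_{t+1} = u_t + s·(1−u_t) − f·u_t = u_t·(1−s−f) + s.
Here 1−s−f = 0.700 and s = 0.010.
u_1 = 0.085900 × 0.700 + 0.010 = 0.070130.
u_2 = 0.070130 × 0.700 + 0.010 = 0.059091.
u_3 = 0.059091 × 0.700 + 0.010 = 0.051364.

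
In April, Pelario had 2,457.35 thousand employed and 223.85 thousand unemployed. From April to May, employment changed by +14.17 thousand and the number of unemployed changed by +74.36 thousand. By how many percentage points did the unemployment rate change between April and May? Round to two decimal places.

April: labor force = 2,457.35 + 223.85 = 2,681.20; u = 223.85/2,681.20 = 8.35%.
May: labor force = 2,471.52 + 298.21 = 2,769.73; u = 298.21/2,769.73 = 10.77%.
Change = 10.77% − 8.35% = +2.42 pp.

The unemployment rate changed by +2.42 percentage points.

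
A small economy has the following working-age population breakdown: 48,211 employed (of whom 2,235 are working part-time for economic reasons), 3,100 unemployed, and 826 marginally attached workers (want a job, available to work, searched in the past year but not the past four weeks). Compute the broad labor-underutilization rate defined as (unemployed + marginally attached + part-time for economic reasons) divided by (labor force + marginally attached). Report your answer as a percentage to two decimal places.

Labor force = 48,211 + 3,100 = 51,311.
Numerator = 3,100 + 826 + 2,235 = 6,161.
Denominator = 51,311 + 826 = 52,137.
Broad rate = 6,161 / 52,137 = 11.82%.

Broad underutilization rate ≈ 11.82%.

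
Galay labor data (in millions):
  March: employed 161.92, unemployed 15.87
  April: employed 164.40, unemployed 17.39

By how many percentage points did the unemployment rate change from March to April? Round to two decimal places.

The unemployment rate changed by +0.64 percentage points.

March: labor force = 161.92 + 15.87 = 177.79; u = 15.87/177.79 = 8.93%.
April: labor force = 164.40 + 17.39 = 181.79; u = 17.39/181.79 = 9.57%.
Change = 9.57% − 8.93% = +0.64 pp.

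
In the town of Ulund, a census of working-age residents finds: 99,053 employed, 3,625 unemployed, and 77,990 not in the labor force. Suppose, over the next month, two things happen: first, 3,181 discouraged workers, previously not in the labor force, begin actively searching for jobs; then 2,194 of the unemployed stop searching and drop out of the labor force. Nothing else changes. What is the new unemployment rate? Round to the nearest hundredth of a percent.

Initially, labor force = 99,053 + 3,625 = 102,678, so u = 3,625/102,678 = 3.53%.
After the first change, unemployed and labor force both rise by 3,181 → E = 99,053, U = 6,806, labor force = 105,859.
After the second change, unemployed and labor force both fall by 2,194 → E = 99,053, U = 4,612, labor force = 103,665.
New unemployment rate = 4,612 / 103,665 = 4.45%.

New unemployment rate ≈ 4.45%.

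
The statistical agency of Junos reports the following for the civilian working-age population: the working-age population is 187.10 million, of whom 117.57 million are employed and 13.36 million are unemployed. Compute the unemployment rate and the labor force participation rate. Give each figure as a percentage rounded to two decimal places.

Labor force = employed + unemployed = 117.57 + 13.36 = 130.93 million.
Unemployment rate = 13.36 / 130.93 = 10.20%.
Labor force participation rate = 130.93 / 187.10 = 69.98%.

Unemployment rate ≈ 10.20%; labor force participation rate ≈ 69.98%.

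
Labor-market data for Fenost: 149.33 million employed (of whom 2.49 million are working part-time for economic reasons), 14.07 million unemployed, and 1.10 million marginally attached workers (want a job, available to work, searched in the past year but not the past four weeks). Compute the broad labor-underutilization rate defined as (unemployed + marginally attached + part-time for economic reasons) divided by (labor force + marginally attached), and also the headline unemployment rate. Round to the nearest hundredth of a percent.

Labor force = 149.33 + 14.07 = 163.40 million.
Numerator = 14.07 + 1.10 + 2.49 = 17.66 million.
Denominator = 163.40 + 1.10 = 164.50 million.
Broad rate = 17.66 / 164.50 = 10.74%.
Headline unemployment rate = 14.07 / 163.40 = 8.61%.

Broad underutilization rate ≈ 10.74%; headline unemployment rate ≈ 8.61%.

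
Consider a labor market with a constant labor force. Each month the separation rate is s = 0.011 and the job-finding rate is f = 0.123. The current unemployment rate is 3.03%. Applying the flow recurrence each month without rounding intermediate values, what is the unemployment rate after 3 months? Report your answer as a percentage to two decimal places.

Unemployment rate after three months ≈ 4.85%.

With a fixed labor force, u_{t+1} = u_t + s·(1−u_t) − f·u_t = u_t·(1−s−f) + s.
Here 1−s−f = 0.866 and s = 0.011.
u_1 = 0.030300 × 0.866 + 0.011 = 0.037240.
u_2 = 0.037240 × 0.866 + 0.011 = 0.043250.
u_3 = 0.043250 × 0.866 + 0.011 = 0.048454.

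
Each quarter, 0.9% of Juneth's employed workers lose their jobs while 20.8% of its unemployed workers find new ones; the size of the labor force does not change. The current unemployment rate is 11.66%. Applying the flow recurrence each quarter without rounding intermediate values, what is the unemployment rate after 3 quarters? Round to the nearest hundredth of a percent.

Unemployment rate after three quarters ≈ 7.75%.

With a fixed labor force, u_{t+1} = u_t + s·(1−u_t) − f·u_t = u_t·(1−s−f) + s.
Here 1−s−f = 0.783 and s = 0.009.
u_1 = 0.116600 × 0.783 + 0.009 = 0.100298.
u_2 = 0.100298 × 0.783 + 0.009 = 0.087533.
u_3 = 0.087533 × 0.783 + 0.009 = 0.077538.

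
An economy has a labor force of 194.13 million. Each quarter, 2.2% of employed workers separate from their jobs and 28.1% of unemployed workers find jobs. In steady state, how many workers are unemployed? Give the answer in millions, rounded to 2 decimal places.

About 14.10 million are unemployed in steady state.

Steady-state unemployment rate u* = s/(s+f) = 2.2/(2.2+28.1) = 0.072607.
Unemployed = u* × labor force = 0.072607 × 194.13 ≈ 14.10 million.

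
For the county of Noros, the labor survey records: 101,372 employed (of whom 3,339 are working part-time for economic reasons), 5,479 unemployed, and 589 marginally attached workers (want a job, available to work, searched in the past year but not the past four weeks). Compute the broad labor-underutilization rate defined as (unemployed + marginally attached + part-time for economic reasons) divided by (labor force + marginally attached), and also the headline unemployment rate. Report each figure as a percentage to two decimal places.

Broad underutilization rate ≈ 8.76%; headline unemployment rate ≈ 5.13%.

Labor force = 101,372 + 5,479 = 106,851.
Numerator = 5,479 + 589 + 3,339 = 9,407.
Denominator = 106,851 + 589 = 107,440.
Broad rate = 9,407 / 107,440 = 8.76%.
Headline unemployment rate = 5,479 / 106,851 = 5.13%.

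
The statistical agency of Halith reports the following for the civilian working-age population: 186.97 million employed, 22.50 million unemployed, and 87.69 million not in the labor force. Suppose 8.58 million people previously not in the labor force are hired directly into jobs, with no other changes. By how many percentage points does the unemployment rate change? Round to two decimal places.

Initially, labor force = 186.97 + 22.50 = 209.47 million, so u = 22.50/209.47 = 10.74%.
After the change, employed and labor force both rise by 8.58; unemployed unchanged → E = 195.55, U = 22.50, labor force = 218.05 million.
New unemployment rate = 22.50 / 218.05 = 10.32%.
Change = 10.32% − 10.74% = −0.42 percentage points.

The unemployment rate changes by −0.42 percentage points.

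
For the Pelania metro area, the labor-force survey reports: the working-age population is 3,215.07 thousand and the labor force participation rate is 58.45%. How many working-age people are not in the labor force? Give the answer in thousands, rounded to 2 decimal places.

About 1,335.86 thousand are not in the labor force.

Share not in the labor force = 1 − 0.5845 = 0.4155.
Not in labor force = 0.4155 × 3,215.07 ≈ 1,335.86 thousand.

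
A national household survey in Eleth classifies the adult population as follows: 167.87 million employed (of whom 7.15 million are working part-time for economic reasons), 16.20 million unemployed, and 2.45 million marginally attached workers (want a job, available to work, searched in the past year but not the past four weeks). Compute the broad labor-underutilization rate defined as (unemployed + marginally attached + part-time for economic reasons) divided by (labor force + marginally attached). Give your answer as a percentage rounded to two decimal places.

Broad underutilization rate ≈ 13.83%.

Labor force = 167.87 + 16.20 = 184.07 million.
Numerator = 16.20 + 2.45 + 7.15 = 25.80 million.
Denominator = 184.07 + 2.45 = 186.52 million.
Broad rate = 25.80 / 186.52 = 13.83%.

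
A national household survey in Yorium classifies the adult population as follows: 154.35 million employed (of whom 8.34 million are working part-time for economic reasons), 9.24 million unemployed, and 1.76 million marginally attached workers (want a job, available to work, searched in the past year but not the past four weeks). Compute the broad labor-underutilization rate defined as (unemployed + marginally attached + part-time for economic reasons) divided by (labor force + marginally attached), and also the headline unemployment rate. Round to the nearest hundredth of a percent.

Labor force = 154.35 + 9.24 = 163.59 million.
Numerator = 9.24 + 1.76 + 8.34 = 19.34 million.
Denominator = 163.59 + 1.76 = 165.35 million.
Broad rate = 19.34 / 165.35 = 11.70%.
Headline unemployment rate = 9.24 / 163.59 = 5.65%.

Broad underutilization rate ≈ 11.70%; headline unemployment rate ≈ 5.65%.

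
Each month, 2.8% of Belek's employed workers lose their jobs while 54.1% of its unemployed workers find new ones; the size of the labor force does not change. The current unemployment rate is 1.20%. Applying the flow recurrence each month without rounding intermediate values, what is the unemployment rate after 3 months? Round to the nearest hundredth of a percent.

With a fixed labor force, u_{t+1} = u_t + s·(1−u_t) − f·u_t = u_t·(1−s−f) + s.
Here 1−s−f = 0.431 and s = 0.028.
u_1 = 0.012000 × 0.431 + 0.028 = 0.033172.
u_2 = 0.033172 × 0.431 + 0.028 = 0.042297.
u_3 = 0.042297 × 0.431 + 0.028 = 0.046230.

Unemployment rate after three months ≈ 4.62%.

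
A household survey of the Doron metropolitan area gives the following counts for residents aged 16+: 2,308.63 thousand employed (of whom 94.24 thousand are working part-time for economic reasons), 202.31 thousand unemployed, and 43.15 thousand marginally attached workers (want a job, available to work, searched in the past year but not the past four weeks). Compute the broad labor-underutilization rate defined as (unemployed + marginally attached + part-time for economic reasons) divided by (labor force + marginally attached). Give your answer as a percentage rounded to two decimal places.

Labor force = 2,308.63 + 202.31 = 2,510.94 thousand.
Numerator = 202.31 + 43.15 + 94.24 = 339.70 thousand.
Denominator = 2,510.94 + 43.15 = 2,554.09 thousand.
Broad rate = 339.70 / 2,554.09 = 13.30%.

Broad underutilization rate ≈ 13.30%.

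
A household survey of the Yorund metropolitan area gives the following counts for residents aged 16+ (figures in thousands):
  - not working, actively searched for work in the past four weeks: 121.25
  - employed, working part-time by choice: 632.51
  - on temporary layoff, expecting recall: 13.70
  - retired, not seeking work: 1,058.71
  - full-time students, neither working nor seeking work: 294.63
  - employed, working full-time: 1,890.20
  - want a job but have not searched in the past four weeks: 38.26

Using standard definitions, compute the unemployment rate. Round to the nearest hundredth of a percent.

Employed = 632.51 + 1,890.20 = 2,522.71 thousand.
Unemployed = 121.25 + 13.70 = 134.95 thousand (jobless and actively searching, or on temporary layoff).
Labor force = 2,522.71 + 134.95 = 2,657.66 thousand.
Unemployment rate = 134.95 / 2,657.66 = 5.08%.

Unemployment rate ≈ 5.08%.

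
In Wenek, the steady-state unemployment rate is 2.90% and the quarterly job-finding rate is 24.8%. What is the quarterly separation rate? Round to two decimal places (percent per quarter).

From u* = s/(s+f): s = u·f/(1−u).
s = 0.0290 × 24.8 / (1 − 0.0290) = 0.7192 / 0.9710 ≈ 0.74% per quarter.

Separation rate ≈ 0.74% per quarter.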